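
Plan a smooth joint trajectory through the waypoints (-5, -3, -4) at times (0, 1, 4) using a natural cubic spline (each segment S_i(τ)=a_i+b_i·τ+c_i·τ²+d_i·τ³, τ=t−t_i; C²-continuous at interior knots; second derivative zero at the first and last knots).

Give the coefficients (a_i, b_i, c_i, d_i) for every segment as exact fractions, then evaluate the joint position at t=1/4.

Δ: Δ0=2, Δ1=-1/3
row 1: diag=8, rhs=-14; c'=3/8, d'=-7/4
back: M1=-7/4
M: M0=0, M1=-7/4, M2=0
seg 0: a=-5, c=M0/2=0, d=(M1−M0)/(6·1)=-7/24, b=Δ0−h0·(2M0+M1)/6=55/24
seg 1: a=-3, c=M1/2=-7/8, d=(M2−M1)/(6·3)=7/72, b=Δ1−h1·(2M1+M2)/6=17/12
t_q=1/4 → seg 0, τ=1/4; S=-5+55/24·τ+0·τ²+-7/24·τ³=-2269/512

  seg 0: a=-5 b=55/24 c=0 d=-7/24
  seg 1: a=-3 b=17/12 c=-7/8 d=7/72
S(1/4) = -2269/512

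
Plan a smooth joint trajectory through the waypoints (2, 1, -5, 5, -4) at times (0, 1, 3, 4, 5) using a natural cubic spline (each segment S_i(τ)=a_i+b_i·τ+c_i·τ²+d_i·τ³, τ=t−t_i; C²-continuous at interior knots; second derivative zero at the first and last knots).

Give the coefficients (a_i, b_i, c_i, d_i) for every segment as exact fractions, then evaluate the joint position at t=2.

  seg 0: a=2 b=33/61 c=0 d=-94/61
  seg 1: a=1 b=-249/61 c=-282/61 d=315/122
  seg 2: a=-5 b=513/61 c=663/61 d=-566/61
  seg 3: a=5 b=141/61 c=-1035/61 d=345/61
S(2) = -625/122

Δ: Δ0=-1, Δ1=-3, Δ2=10, Δ3=-9
row 1: diag=6, rhs=-12; c'=1/3, d'=-2
row 2: denom=6−2·1/3=16/3; d'=(78−2·-2)/(16/3)=123/8
row 3: denom=4−1·3/16=61/16; d'=(-114−1·123/8)/(61/16)=-2070/61
back: M3=-2070/61
back: M2=123/8−3/16·-2070/61=1326/61
back: M1=-2−1/3·1326/61=-564/61
M: M0=0, M1=-564/61, M2=1326/61, M3=-2070/61, M4=0
seg 0: a=2, c=M0/2=0, d=(M1−M0)/(6·1)=-94/61, b=Δ0−h0·(2M0+M1)/6=33/61
seg 1: a=1, c=M1/2=-282/61, d=(M2−M1)/(6·2)=315/122, b=Δ1−h1·(2M1+M2)/6=-249/61
seg 2: a=-5, c=M2/2=663/61, d=(M3−M2)/(6·1)=-566/61, b=Δ2−h2·(2M2+M3)/6=513/61
seg 3: a=5, c=M3/2=-1035/61, d=(M4−M3)/(6·1)=345/61, b=Δ3−h3·(2M3+M4)/6=141/61
t_q=2 → seg 1, τ=1; S=1+-249/61·τ+-282/61·τ²+315/122·τ³=-625/122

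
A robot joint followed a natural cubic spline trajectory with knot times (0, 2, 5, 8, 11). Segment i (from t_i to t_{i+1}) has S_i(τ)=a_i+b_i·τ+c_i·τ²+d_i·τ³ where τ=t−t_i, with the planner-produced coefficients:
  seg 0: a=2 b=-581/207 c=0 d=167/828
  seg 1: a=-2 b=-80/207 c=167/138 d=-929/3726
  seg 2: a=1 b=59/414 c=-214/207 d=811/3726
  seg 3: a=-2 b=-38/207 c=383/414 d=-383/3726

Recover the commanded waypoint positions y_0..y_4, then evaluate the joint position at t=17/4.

y_0 = S_0(0) = a_0 = 2
y_1 = S_1(0) = a_1 = -2
y_2 = S_2(0) = a_2 = 1
y_3 = S_3(0) = a_3 = -2
y_4 = S_3(3) = 3
t_q=17/4 is in segment 1 (τ=9/4); S_1(τ)=1227/2944

y_0=2 y_1=-2 y_2=1 y_3=-2 y_4=3
S(17/4) = 1227/2944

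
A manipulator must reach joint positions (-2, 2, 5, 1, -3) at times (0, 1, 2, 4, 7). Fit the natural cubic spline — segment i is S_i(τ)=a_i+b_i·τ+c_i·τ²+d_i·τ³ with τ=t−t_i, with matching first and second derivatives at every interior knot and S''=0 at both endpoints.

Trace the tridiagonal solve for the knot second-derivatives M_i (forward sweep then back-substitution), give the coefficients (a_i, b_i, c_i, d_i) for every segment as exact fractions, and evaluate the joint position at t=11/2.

Δ: Δ0=4, Δ1=3, Δ2=-2, Δ3=-4/3
row 1: diag=4, rhs=-6; c'=1/4, d'=-3/2
row 2: denom=6−1·1/4=23/4; d'=(-30−1·-3/2)/(23/4)=-114/23
row 3: denom=10−2·8/23=214/23; d'=(4−2·-114/23)/(214/23)=160/107
back: M3=160/107
back: M2=-114/23−8/23·160/107=-586/107
back: M1=-3/2−1/4·-586/107=-14/107
M: M0=0, M1=-14/107, M2=-586/107, M3=160/107, M4=0
seg 0: a=-2, c=M0/2=0, d=(M1−M0)/(6·1)=-7/321, b=Δ0−h0·(2M0+M1)/6=1291/321
seg 1: a=2, c=M1/2=-7/107, d=(M2−M1)/(6·1)=-286/321, b=Δ1−h1·(2M1+M2)/6=1270/321
seg 2: a=5, c=M2/2=-293/107, d=(M3−M2)/(6·2)=373/642, b=Δ2−h2·(2M2+M3)/6=370/321
seg 3: a=1, c=M3/2=80/107, d=(M4−M3)/(6·3)=-80/963, b=Δ3−h3·(2M3+M4)/6=-908/321
t_q=11/2 → seg 3, τ=3/2; S=1+-908/321·τ+80/107·τ²+-80/963·τ³=-197/107

  seg 0: a=-2 b=1291/321 c=0 d=-7/321
  seg 1: a=2 b=1270/321 c=-7/107 d=-286/321
  seg 2: a=5 b=370/321 c=-293/107 d=373/642
  seg 3: a=1 b=-908/321 c=80/107 d=-80/963
S(11/2) = -197/107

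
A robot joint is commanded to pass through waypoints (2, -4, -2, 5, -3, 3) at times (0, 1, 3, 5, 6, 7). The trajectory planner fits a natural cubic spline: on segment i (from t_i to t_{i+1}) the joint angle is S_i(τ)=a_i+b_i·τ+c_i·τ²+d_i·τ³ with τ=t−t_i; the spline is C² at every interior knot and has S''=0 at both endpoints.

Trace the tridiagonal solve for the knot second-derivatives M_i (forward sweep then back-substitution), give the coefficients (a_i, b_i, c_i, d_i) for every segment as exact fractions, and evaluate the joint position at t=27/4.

  seg 0: a=2 b=-6317/916 c=0 d=821/916
  seg 1: a=-4 b=-1927/458 c=2463/916 d=-39/916
  seg 2: a=-2 b=2765/458 c=2229/916 d=-3391/1832
  seg 3: a=5 b=-1475/229 c=-1986/229 d=1629/229
  seg 4: a=-3 b=-560/229 c=2901/229 d=-967/229
S(27/4) = 7479/14656

Δ: Δ0=-6, Δ1=1, Δ2=7/2, Δ3=-8, Δ4=6
row 1: diag=6, rhs=42; c'=1/3, d'=7
row 2: denom=8−2·1/3=22/3; d'=(15−2·7)/(22/3)=3/22
row 3: denom=6−2·3/11=60/11; d'=(-69−2·3/22)/(60/11)=-127/10
row 4: denom=4−1·11/60=229/60; d'=(84−1·-127/10)/(229/60)=5802/229
back: M4=5802/229
back: M3=-127/10−11/60·5802/229=-3972/229
back: M2=3/22−3/11·-3972/229=2229/458
back: M1=7−1/3·2229/458=2463/458
M: M0=0, M1=2463/458, M2=2229/458, M3=-3972/229, M4=5802/229, M5=0
seg 0: a=2, c=M0/2=0, d=(M1−M0)/(6·1)=821/916, b=Δ0−h0·(2M0+M1)/6=-6317/916
seg 1: a=-4, c=M1/2=2463/916, d=(M2−M1)/(6·2)=-39/916, b=Δ1−h1·(2M1+M2)/6=-1927/458
seg 2: a=-2, c=M2/2=2229/916, d=(M3−M2)/(6·2)=-3391/1832, b=Δ2−h2·(2M2+M3)/6=2765/458
seg 3: a=5, c=M3/2=-1986/229, d=(M4−M3)/(6·1)=1629/229, b=Δ3−h3·(2M3+M4)/6=-1475/229
seg 4: a=-3, c=M4/2=2901/229, d=(M5−M4)/(6·1)=-967/229, b=Δ4−h4·(2M4+M5)/6=-560/229
t_q=27/4 → seg 4, τ=3/4; S=-3+-560/229·τ+2901/229·τ²+-967/229·τ³=7479/14656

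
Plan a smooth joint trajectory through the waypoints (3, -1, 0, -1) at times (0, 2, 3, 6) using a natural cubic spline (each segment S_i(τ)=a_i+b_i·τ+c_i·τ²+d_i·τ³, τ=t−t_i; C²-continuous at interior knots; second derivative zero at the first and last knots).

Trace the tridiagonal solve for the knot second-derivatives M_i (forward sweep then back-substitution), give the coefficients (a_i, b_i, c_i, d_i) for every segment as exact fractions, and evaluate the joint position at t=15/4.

  seg 0: a=3 b=-434/141 c=0 d=38/141
  seg 1: a=-1 b=22/141 c=76/47 d=-109/141
  seg 2: a=0 b=151/141 c=-33/47 d=11/141
S(15/4) = 1327/3008

Δ: Δ0=-2, Δ1=1, Δ2=-1/3
row 1: diag=6, rhs=18; c'=1/6, d'=3
row 2: denom=8−1·1/6=47/6; d'=(-8−1·3)/(47/6)=-66/47
back: M2=-66/47
back: M1=3−1/6·-66/47=152/47
M: M0=0, M1=152/47, M2=-66/47, M3=0
seg 0: a=3, c=M0/2=0, d=(M1−M0)/(6·2)=38/141, b=Δ0−h0·(2M0+M1)/6=-434/141
seg 1: a=-1, c=M1/2=76/47, d=(M2−M1)/(6·1)=-109/141, b=Δ1−h1·(2M1+M2)/6=22/141
seg 2: a=0, c=M2/2=-33/47, d=(M3−M2)/(6·3)=11/141, b=Δ2−h2·(2M2+M3)/6=151/141
t_q=15/4 → seg 2, τ=3/4; S=0+151/141·τ+-33/47·τ²+11/141·τ³=1327/3008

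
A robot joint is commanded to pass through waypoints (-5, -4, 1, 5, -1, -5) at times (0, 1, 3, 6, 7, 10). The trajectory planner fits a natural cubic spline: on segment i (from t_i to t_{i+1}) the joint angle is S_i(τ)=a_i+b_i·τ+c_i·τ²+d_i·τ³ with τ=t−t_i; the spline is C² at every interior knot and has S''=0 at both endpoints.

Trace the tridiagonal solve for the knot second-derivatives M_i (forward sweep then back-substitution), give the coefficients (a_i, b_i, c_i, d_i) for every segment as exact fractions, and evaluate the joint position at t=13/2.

  seg 0: a=-5 b=623/774 c=0 d=151/774
  seg 1: a=-4 b=538/387 c=151/258 d=-47/3096
  seg 2: a=1 b=2747/774 c=85/172 d=-5725/13932
  seg 3: a=5 b=-7091/1548 c=-1240/387 d=307/172
  seg 4: a=-1 b=-4361/774 c=3329/1548 d=-3329/13932
S(13/2) = 26399/12384

Δ: Δ0=1, Δ1=5/2, Δ2=4/3, Δ3=-6, Δ4=-4/3
row 1: diag=6, rhs=9; c'=1/3, d'=3/2
row 2: denom=10−2·1/3=28/3; d'=(-7−2·3/2)/(28/3)=-15/14
row 3: denom=8−3·9/28=197/28; d'=(-44−3·-15/14)/(197/28)=-1142/197
row 4: denom=8−1·28/197=1548/197; d'=(28−1·-1142/197)/(1548/197)=3329/774
back: M4=3329/774
back: M3=-1142/197−28/197·3329/774=-2480/387
back: M2=-15/14−9/28·-2480/387=85/86
back: M1=3/2−1/3·85/86=151/129
M: M0=0, M1=151/129, M2=85/86, M3=-2480/387, M4=3329/774, M5=0
seg 0: a=-5, c=M0/2=0, d=(M1−M0)/(6·1)=151/774, b=Δ0−h0·(2M0+M1)/6=623/774
seg 1: a=-4, c=M1/2=151/258, d=(M2−M1)/(6·2)=-47/3096, b=Δ1−h1·(2M1+M2)/6=538/387
seg 2: a=1, c=M2/2=85/172, d=(M3−M2)/(6·3)=-5725/13932, b=Δ2−h2·(2M2+M3)/6=2747/774
seg 3: a=5, c=M3/2=-1240/387, d=(M4−M3)/(6·1)=307/172, b=Δ3−h3·(2M3+M4)/6=-7091/1548
seg 4: a=-1, c=M4/2=3329/1548, d=(M5−M4)/(6·3)=-3329/13932, b=Δ4−h4·(2M4+M5)/6=-4361/774
t_q=13/2 → seg 3, τ=1/2; S=5+-7091/1548·τ+-1240/387·τ²+307/172·τ³=26399/12384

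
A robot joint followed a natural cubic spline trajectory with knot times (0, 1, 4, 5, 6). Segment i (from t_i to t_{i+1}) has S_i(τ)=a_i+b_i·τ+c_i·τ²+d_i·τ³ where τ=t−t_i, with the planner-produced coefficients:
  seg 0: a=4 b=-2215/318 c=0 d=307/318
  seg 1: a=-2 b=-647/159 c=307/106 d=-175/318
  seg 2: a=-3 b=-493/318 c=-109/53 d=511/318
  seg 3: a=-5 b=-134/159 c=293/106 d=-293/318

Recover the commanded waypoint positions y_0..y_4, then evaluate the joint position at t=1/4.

y_0=4 y_1=-2 y_2=-3 y_3=-5 y_4=-4
S(1/4) = 15425/6784

y_0 = S_0(0) = a_0 = 4
y_1 = S_1(0) = a_1 = -2
y_2 = S_2(0) = a_2 = -3
y_3 = S_3(0) = a_3 = -5
y_4 = S_3(1) = -4
t_q=1/4 is in segment 0 (τ=1/4); S_0(τ)=15425/6784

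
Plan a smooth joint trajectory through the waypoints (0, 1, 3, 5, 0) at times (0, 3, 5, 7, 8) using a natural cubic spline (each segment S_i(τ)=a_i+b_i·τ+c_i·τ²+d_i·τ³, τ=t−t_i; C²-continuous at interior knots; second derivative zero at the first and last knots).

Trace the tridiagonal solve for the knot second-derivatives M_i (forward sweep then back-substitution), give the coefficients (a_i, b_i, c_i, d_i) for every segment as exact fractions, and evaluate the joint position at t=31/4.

  seg 0: a=0 b=23/78 c=0 d=1/234
  seg 1: a=1 b=16/39 c=1/26 d=5/39
  seg 2: a=3 b=82/39 c=21/26 d=-53/78
  seg 3: a=5 b=-110/39 c=-85/26 d=85/78
S(31/4) = 2505/1664

Δ: Δ0=1/3, Δ1=1, Δ2=1, Δ3=-5
row 1: diag=10, rhs=4; c'=1/5, d'=2/5
row 2: denom=8−2·1/5=38/5; d'=(0−2·2/5)/(38/5)=-2/19
row 3: denom=6−2·5/19=104/19; d'=(-36−2·-2/19)/(104/19)=-85/13
back: M3=-85/13
back: M2=-2/19−5/19·-85/13=21/13
back: M1=2/5−1/5·21/13=1/13
M: M0=0, M1=1/13, M2=21/13, M3=-85/13, M4=0
seg 0: a=0, c=M0/2=0, d=(M1−M0)/(6·3)=1/234, b=Δ0−h0·(2M0+M1)/6=23/78
seg 1: a=1, c=M1/2=1/26, d=(M2−M1)/(6·2)=5/39, b=Δ1−h1·(2M1+M2)/6=16/39
seg 2: a=3, c=M2/2=21/26, d=(M3−M2)/(6·2)=-53/78, b=Δ2−h2·(2M2+M3)/6=82/39
seg 3: a=5, c=M3/2=-85/26, d=(M4−M3)/(6·1)=85/78, b=Δ3−h3·(2M3+M4)/6=-110/39
t_q=31/4 → seg 3, τ=3/4; S=5+-110/39·τ+-85/26·τ²+85/78·τ³=2505/1664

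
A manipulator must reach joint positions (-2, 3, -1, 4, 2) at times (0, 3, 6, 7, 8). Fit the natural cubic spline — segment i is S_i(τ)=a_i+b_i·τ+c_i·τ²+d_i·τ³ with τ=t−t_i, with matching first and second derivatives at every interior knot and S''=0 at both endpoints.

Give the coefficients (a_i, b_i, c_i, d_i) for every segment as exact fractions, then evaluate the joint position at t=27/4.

Δ: Δ0=5/3, Δ1=-4/3, Δ2=5, Δ3=-2
row 1: diag=12, rhs=-18; c'=1/4, d'=-3/2
row 2: denom=8−3·1/4=29/4; d'=(38−3·-3/2)/(29/4)=170/29
row 3: denom=4−1·4/29=112/29; d'=(-42−1·170/29)/(112/29)=-347/28
back: M3=-347/28
back: M2=170/29−4/29·-347/28=53/7
back: M1=-3/2−1/4·53/7=-95/28
M: M0=0, M1=-95/28, M2=53/7, M3=-347/28, M4=0
seg 0: a=-2, c=M0/2=0, d=(M1−M0)/(6·3)=-95/504, b=Δ0−h0·(2M0+M1)/6=565/168
seg 1: a=3, c=M1/2=-95/56, d=(M2−M1)/(6·3)=307/504, b=Δ1−h1·(2M1+M2)/6=-145/84
seg 2: a=-1, c=M2/2=53/14, d=(M3−M2)/(6·1)=-559/168, b=Δ2−h2·(2M2+M3)/6=109/24
seg 3: a=4, c=M3/2=-347/56, d=(M4−M3)/(6·1)=347/168, b=Δ3−h3·(2M3+M4)/6=179/84
t_q=27/4 → seg 2, τ=3/4; S=-1+109/24·τ+53/14·τ²+-559/168·τ³=11225/3584

  seg 0: a=-2 b=565/168 c=0 d=-95/504
  seg 1: a=3 b=-145/84 c=-95/56 d=307/504
  seg 2: a=-1 b=109/24 c=53/14 d=-559/168
  seg 3: a=4 b=179/84 c=-347/56 d=347/168
S(27/4) = 11225/3584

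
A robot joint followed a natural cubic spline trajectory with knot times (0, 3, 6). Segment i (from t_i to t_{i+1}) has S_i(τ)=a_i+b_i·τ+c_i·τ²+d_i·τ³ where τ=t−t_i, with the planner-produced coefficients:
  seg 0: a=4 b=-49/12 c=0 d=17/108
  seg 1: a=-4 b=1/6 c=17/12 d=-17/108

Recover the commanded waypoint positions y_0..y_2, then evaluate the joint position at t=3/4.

y_0 = S_0(0) = a_0 = 4
y_1 = S_1(0) = a_1 = -4
y_2 = S_1(3) = 5
t_q=3/4 is in segment 0 (τ=3/4); S_0(τ)=257/256

y_0=4 y_1=-4 y_2=5
S(3/4) = 257/256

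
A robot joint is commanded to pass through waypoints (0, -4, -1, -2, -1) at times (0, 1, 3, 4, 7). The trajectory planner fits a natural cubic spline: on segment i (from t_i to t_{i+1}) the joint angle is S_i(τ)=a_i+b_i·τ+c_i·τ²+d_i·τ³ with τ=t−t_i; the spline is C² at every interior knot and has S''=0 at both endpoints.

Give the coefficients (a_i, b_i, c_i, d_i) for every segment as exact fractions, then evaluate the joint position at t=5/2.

  seg 0: a=0 b=-7807/1500 c=0 d=1807/1500
  seg 1: a=-4 b=-1193/750 c=1807/500 d=-3103/3000
  seg 2: a=-1 b=34/75 c=-324/125 d=427/375
  seg 3: a=-2 b=-493/375 c=103/125 d=-103/1125
S(5/2) = -13963/8000

Δ: Δ0=-4, Δ1=3/2, Δ2=-1, Δ3=1/3
row 1: diag=6, rhs=33; c'=1/3, d'=11/2
row 2: denom=6−2·1/3=16/3; d'=(-15−2·11/2)/(16/3)=-39/8
row 3: denom=8−1·3/16=125/16; d'=(8−1·-39/8)/(125/16)=206/125
back: M3=206/125
back: M2=-39/8−3/16·206/125=-648/125
back: M1=11/2−1/3·-648/125=1807/250
M: M0=0, M1=1807/250, M2=-648/125, M3=206/125, M4=0
seg 0: a=0, c=M0/2=0, d=(M1−M0)/(6·1)=1807/1500, b=Δ0−h0·(2M0+M1)/6=-7807/1500
seg 1: a=-4, c=M1/2=1807/500, d=(M2−M1)/(6·2)=-3103/3000, b=Δ1−h1·(2M1+M2)/6=-1193/750
seg 2: a=-1, c=M2/2=-324/125, d=(M3−M2)/(6·1)=427/375, b=Δ2−h2·(2M2+M3)/6=34/75
seg 3: a=-2, c=M3/2=103/125, d=(M4−M3)/(6·3)=-103/1125, b=Δ3−h3·(2M3+M4)/6=-493/375
t_q=5/2 → seg 1, τ=3/2; S=-4+-1193/750·τ+1807/500·τ²+-3103/3000·τ³=-13963/8000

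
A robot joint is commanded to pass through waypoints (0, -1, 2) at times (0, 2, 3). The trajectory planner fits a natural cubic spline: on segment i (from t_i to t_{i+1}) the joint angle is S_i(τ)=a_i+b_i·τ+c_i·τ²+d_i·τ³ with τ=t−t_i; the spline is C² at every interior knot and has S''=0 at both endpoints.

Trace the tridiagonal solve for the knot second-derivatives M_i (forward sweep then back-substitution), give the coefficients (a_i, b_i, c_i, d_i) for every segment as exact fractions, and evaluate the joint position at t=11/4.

Δ: Δ0=-1/2, Δ1=3
row 1: diag=6, rhs=21; c'=1/6, d'=7/2
back: M1=7/2
M: M0=0, M1=7/2, M2=0
seg 0: a=0, c=M0/2=0, d=(M1−M0)/(6·2)=7/24, b=Δ0−h0·(2M0+M1)/6=-5/3
seg 1: a=-1, c=M1/2=7/4, d=(M2−M1)/(6·1)=-7/12, b=Δ1−h1·(2M1+M2)/6=11/6
t_q=11/4 → seg 1, τ=3/4; S=-1+11/6·τ+7/4·τ²+-7/12·τ³=285/256

  seg 0: a=0 b=-5/3 c=0 d=7/24
  seg 1: a=-1 b=11/6 c=7/4 d=-7/12
S(11/4) = 285/256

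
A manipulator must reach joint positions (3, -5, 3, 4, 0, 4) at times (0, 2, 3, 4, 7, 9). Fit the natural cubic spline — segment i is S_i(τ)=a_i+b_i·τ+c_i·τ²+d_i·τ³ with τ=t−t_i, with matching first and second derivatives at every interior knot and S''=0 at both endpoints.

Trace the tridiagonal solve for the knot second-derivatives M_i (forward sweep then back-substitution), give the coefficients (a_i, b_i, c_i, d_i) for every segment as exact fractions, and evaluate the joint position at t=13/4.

Δ: Δ0=-4, Δ1=8, Δ2=1, Δ3=-4/3, Δ4=2
row 1: diag=6, rhs=72; c'=1/6, d'=12
row 2: denom=4−1·1/6=23/6; d'=(-42−1·12)/(23/6)=-324/23
row 3: denom=8−1·6/23=178/23; d'=(-14−1·-324/23)/(178/23)=1/89
row 4: denom=10−3·69/178=1573/178; d'=(20−3·1/89)/(1573/178)=3554/1573
back: M4=3554/1573
back: M3=1/89−69/178·3554/1573=-1360/1573
back: M2=-324/23−6/23·-1360/1573=-21804/1573
back: M1=12−1/6·-21804/1573=22510/1573
M: M0=0, M1=22510/1573, M2=-21804/1573, M3=-1360/1573, M4=3554/1573, M5=0
seg 0: a=3, c=M0/2=0, d=(M1−M0)/(6·2)=11255/9438, b=Δ0−h0·(2M0+M1)/6=-41386/4719
seg 1: a=-5, c=M1/2=11255/1573, d=(M2−M1)/(6·1)=-22157/4719, b=Δ1−h1·(2M1+M2)/6=26144/4719
seg 2: a=3, c=M2/2=-10902/1573, d=(M3−M2)/(6·1)=10222/4719, b=Δ2−h2·(2M2+M3)/6=2473/429
seg 3: a=4, c=M3/2=-680/1573, d=(M4−M3)/(6·3)=21/121, b=Δ3−h3·(2M3+M4)/6=-7543/4719
seg 4: a=0, c=M4/2=1777/1573, d=(M5−M4)/(6·2)=-1777/9438, b=Δ4−h4·(2M4+M5)/6=2330/4719
t_q=13/4 → seg 2, τ=1/4; S=3+2473/429·τ+-10902/1573·τ²+10222/4719·τ³=203449/50336

  seg 0: a=3 b=-41386/4719 c=0 d=11255/9438
  seg 1: a=-5 b=26144/4719 c=11255/1573 d=-22157/4719
  seg 2: a=3 b=2473/429 c=-10902/1573 d=10222/4719
  seg 3: a=4 b=-7543/4719 c=-680/1573 d=21/121
  seg 4: a=0 b=2330/4719 c=1777/1573 d=-1777/9438
S(13/4) = 203449/50336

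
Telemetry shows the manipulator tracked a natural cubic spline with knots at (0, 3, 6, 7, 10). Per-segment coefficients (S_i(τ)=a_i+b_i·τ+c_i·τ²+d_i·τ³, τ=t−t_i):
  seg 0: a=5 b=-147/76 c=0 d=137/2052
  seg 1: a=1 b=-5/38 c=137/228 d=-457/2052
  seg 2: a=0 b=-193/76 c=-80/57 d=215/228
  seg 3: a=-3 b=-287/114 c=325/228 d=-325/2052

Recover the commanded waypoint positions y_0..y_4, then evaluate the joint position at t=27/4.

y_0 = S_0(0) = a_0 = 5
y_1 = S_1(0) = a_1 = 1
y_2 = S_2(0) = a_2 = 0
y_3 = S_3(0) = a_3 = -3
y_4 = S_3(3) = -2
t_q=27/4 is in segment 2 (τ=3/4); S_2(τ)=-11169/4864

y_0=5 y_1=1 y_2=0 y_3=-3 y_4=-2
S(27/4) = -11169/4864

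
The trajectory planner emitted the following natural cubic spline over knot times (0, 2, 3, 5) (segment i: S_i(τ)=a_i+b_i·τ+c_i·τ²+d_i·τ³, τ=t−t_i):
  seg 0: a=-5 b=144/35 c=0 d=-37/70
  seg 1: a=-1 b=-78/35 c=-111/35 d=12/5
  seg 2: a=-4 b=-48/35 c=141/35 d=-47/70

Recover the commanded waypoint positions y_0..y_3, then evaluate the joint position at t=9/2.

y_0=-5 y_1=-1 y_2=-4 y_3=4
S(9/2) = 83/112

y_0 = S_0(0) = a_0 = -5
y_1 = S_1(0) = a_1 = -1
y_2 = S_2(0) = a_2 = -4
y_3 = S_2(2) = 4
t_q=9/2 is in segment 2 (τ=3/2); S_2(τ)=83/112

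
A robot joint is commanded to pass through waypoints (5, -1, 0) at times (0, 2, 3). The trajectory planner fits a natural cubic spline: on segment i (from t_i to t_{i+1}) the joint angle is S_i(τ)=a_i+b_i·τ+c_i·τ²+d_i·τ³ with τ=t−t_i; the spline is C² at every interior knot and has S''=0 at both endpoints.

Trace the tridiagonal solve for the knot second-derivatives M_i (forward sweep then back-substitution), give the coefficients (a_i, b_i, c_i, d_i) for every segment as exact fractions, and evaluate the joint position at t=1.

  seg 0: a=5 b=-13/3 c=0 d=1/3
  seg 1: a=-1 b=-1/3 c=2 d=-2/3
S(1) = 1

Δ: Δ0=-3, Δ1=1
row 1: diag=6, rhs=24; c'=1/6, d'=4
back: M1=4
M: M0=0, M1=4, M2=0
seg 0: a=5, c=M0/2=0, d=(M1−M0)/(6·2)=1/3, b=Δ0−h0·(2M0+M1)/6=-13/3
seg 1: a=-1, c=M1/2=2, d=(M2−M1)/(6·1)=-2/3, b=Δ1−h1·(2M1+M2)/6=-1/3
t_q=1 → seg 0, τ=1; S=5+-13/3·τ+0·τ²+1/3·τ³=1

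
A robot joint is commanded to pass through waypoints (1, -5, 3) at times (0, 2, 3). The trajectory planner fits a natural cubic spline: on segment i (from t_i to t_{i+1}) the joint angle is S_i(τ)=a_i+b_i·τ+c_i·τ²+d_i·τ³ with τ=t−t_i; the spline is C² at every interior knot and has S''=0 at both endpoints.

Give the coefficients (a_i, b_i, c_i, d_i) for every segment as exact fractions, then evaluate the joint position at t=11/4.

  seg 0: a=1 b=-20/3 c=0 d=11/12
  seg 1: a=-5 b=13/3 c=11/2 d=-11/6
S(11/4) = 73/128

Δ: Δ0=-3, Δ1=8
row 1: diag=6, rhs=66; c'=1/6, d'=11
back: M1=11
M: M0=0, M1=11, M2=0
seg 0: a=1, c=M0/2=0, d=(M1−M0)/(6·2)=11/12, b=Δ0−h0·(2M0+M1)/6=-20/3
seg 1: a=-5, c=M1/2=11/2, d=(M2−M1)/(6·1)=-11/6, b=Δ1−h1·(2M1+M2)/6=13/3
t_q=11/4 → seg 1, τ=3/4; S=-5+13/3·τ+11/2·τ²+-11/6·τ³=73/128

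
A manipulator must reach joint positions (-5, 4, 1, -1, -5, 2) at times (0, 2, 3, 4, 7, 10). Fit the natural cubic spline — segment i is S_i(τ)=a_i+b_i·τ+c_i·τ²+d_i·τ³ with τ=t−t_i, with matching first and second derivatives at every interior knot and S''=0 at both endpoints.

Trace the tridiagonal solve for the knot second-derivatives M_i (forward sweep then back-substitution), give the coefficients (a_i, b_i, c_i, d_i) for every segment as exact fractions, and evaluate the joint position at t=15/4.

  seg 0: a=-5 b=9267/1286 c=0 d=-435/643
  seg 1: a=4 b=-1173/1286 c=-2610/643 d=2535/1286
  seg 2: a=1 b=-2004/643 c=2385/1286 d=-949/1286
  seg 3: a=-1 b=-2085/1286 c=-231/643 d=5269/34722
  seg 4: a=-5 b=206/643 c=3883/3858 d=-3883/34722
S(15/4) = -49843/82304

Δ: Δ0=9/2, Δ1=-3, Δ2=-2, Δ3=-4/3, Δ4=7/3
row 1: diag=6, rhs=-45; c'=1/6, d'=-15/2
row 2: denom=4−1·1/6=23/6; d'=(6−1·-15/2)/(23/6)=81/23
row 3: denom=8−1·6/23=178/23; d'=(4−1·81/23)/(178/23)=11/178
row 4: denom=12−3·69/178=1929/178; d'=(22−3·11/178)/(1929/178)=3883/1929
back: M4=3883/1929
back: M3=11/178−69/178·3883/1929=-462/643
back: M2=81/23−6/23·-462/643=2385/643
back: M1=-15/2−1/6·2385/643=-5220/643
M: M0=0, M1=-5220/643, M2=2385/643, M3=-462/643, M4=3883/1929, M5=0
seg 0: a=-5, c=M0/2=0, d=(M1−M0)/(6·2)=-435/643, b=Δ0−h0·(2M0+M1)/6=9267/1286
seg 1: a=4, c=M1/2=-2610/643, d=(M2−M1)/(6·1)=2535/1286, b=Δ1−h1·(2M1+M2)/6=-1173/1286
seg 2: a=1, c=M2/2=2385/1286, d=(M3−M2)/(6·1)=-949/1286, b=Δ2−h2·(2M2+M3)/6=-2004/643
seg 3: a=-1, c=M3/2=-231/643, d=(M4−M3)/(6·3)=5269/34722, b=Δ3−h3·(2M3+M4)/6=-2085/1286
seg 4: a=-5, c=M4/2=3883/3858, d=(M5−M4)/(6·3)=-3883/34722, b=Δ4−h4·(2M4+M5)/6=206/643
t_q=15/4 → seg 2, τ=3/4; S=1+-2004/643·τ+2385/1286·τ²+-949/1286·τ³=-49843/82304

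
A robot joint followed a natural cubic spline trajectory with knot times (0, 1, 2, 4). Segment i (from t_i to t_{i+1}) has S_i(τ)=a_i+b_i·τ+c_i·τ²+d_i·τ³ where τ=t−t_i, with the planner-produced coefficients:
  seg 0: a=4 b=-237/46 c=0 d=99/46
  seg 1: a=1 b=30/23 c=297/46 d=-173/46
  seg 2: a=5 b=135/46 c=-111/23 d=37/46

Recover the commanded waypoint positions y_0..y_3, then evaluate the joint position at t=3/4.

y_0=4 y_1=1 y_2=5 y_3=-2
S(3/4) = 3073/2944

y_0 = S_0(0) = a_0 = 4
y_1 = S_1(0) = a_1 = 1
y_2 = S_2(0) = a_2 = 5
y_3 = S_2(2) = -2
t_q=3/4 is in segment 0 (τ=3/4); S_0(τ)=3073/2944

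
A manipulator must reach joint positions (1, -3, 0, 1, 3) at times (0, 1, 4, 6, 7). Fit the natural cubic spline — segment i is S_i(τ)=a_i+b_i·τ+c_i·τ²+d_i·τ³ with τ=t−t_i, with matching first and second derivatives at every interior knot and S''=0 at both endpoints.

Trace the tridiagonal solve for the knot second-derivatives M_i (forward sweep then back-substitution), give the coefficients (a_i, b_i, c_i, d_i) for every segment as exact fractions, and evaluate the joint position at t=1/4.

  seg 0: a=1 b=-937/197 c=0 d=149/197
  seg 1: a=-3 b=-490/197 c=447/197 d=-218/591
  seg 2: a=0 b=230/197 c=-207/197 d=565/1576
  seg 3: a=1 b=499/394 c=867/788 d=-289/788
S(1/4) = -2235/12608

Δ: Δ0=-4, Δ1=1, Δ2=1/2, Δ3=2
row 1: diag=8, rhs=30; c'=3/8, d'=15/4
row 2: denom=10−3·3/8=71/8; d'=(-3−3·15/4)/(71/8)=-114/71
row 3: denom=6−2·16/71=394/71; d'=(9−2·-114/71)/(394/71)=867/394
back: M3=867/394
back: M2=-114/71−16/71·867/394=-414/197
back: M1=15/4−3/8·-414/197=894/197
M: M0=0, M1=894/197, M2=-414/197, M3=867/394, M4=0
seg 0: a=1, c=M0/2=0, d=(M1−M0)/(6·1)=149/197, b=Δ0−h0·(2M0+M1)/6=-937/197
seg 1: a=-3, c=M1/2=447/197, d=(M2−M1)/(6·3)=-218/591, b=Δ1−h1·(2M1+M2)/6=-490/197
seg 2: a=0, c=M2/2=-207/197, d=(M3−M2)/(6·2)=565/1576, b=Δ2−h2·(2M2+M3)/6=230/197
seg 3: a=1, c=M3/2=867/788, d=(M4−M3)/(6·1)=-289/788, b=Δ3−h3·(2M3+M4)/6=499/394
t_q=1/4 → seg 0, τ=1/4; S=1+-937/197·τ+0·τ²+149/197·τ³=-2235/12608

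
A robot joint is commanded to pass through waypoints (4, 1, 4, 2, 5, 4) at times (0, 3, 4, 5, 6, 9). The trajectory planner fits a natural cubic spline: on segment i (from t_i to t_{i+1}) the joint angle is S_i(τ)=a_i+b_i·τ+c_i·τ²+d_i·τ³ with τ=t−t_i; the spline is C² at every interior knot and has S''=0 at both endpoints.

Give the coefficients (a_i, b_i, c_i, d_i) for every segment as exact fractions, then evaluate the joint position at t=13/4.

  seg 0: a=4 b=-2884/897 c=0 d=1987/8073
  seg 1: a=1 b=3077/897 c=1987/897 d=-791/299
  seg 2: a=4 b=-68/897 c=-5132/897 d=262/69
  seg 3: a=2 b=-38/299 c=5086/897 d=-2281/897
  seg 4: a=5 b=3215/897 c=-1757/897 d=1757/8073
S(13/4) = 37405/19136

Δ: Δ0=-1, Δ1=3, Δ2=-2, Δ3=3, Δ4=-1/3
row 1: diag=8, rhs=24; c'=1/8, d'=3
row 2: denom=4−1·1/8=31/8; d'=(-30−1·3)/(31/8)=-264/31
row 3: denom=4−1·8/31=116/31; d'=(30−1·-264/31)/(116/31)=597/58
row 4: denom=8−1·31/116=897/116; d'=(-20−1·597/58)/(897/116)=-3514/897
back: M4=-3514/897
back: M3=597/58−31/116·-3514/897=10172/897
back: M2=-264/31−8/31·10172/897=-10264/897
back: M1=3−1/8·-10264/897=3974/897
M: M0=0, M1=3974/897, M2=-10264/897, M3=10172/897, M4=-3514/897, M5=0
seg 0: a=4, c=M0/2=0, d=(M1−M0)/(6·3)=1987/8073, b=Δ0−h0·(2M0+M1)/6=-2884/897
seg 1: a=1, c=M1/2=1987/897, d=(M2−M1)/(6·1)=-791/299, b=Δ1−h1·(2M1+M2)/6=3077/897
seg 2: a=4, c=M2/2=-5132/897, d=(M3−M2)/(6·1)=262/69, b=Δ2−h2·(2M2+M3)/6=-68/897
seg 3: a=2, c=M3/2=5086/897, d=(M4−M3)/(6·1)=-2281/897, b=Δ3−h3·(2M3+M4)/6=-38/299
seg 4: a=5, c=M4/2=-1757/897, d=(M5−M4)/(6·3)=1757/8073, b=Δ4−h4·(2M4+M5)/6=3215/897
t_q=13/4 → seg 1, τ=1/4; S=1+3077/897·τ+1987/897·τ²+-791/299·τ³=37405/19136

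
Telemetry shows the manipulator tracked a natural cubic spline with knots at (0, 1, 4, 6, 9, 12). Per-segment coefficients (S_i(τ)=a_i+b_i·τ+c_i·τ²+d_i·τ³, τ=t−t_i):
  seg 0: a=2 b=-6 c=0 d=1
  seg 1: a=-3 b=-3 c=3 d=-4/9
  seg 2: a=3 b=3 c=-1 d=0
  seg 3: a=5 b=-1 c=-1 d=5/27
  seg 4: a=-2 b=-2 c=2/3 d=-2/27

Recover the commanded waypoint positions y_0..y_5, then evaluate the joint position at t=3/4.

y_0 = S_0(0) = a_0 = 2
y_1 = S_1(0) = a_1 = -3
y_2 = S_2(0) = a_2 = 3
y_3 = S_3(0) = a_3 = 5
y_4 = S_4(0) = a_4 = -2
y_5 = S_4(3) = -4
t_q=3/4 is in segment 0 (τ=3/4); S_0(τ)=-133/64

y_0=2 y_1=-3 y_2=3 y_3=5 y_4=-2 y_5=-4
S(3/4) = -133/64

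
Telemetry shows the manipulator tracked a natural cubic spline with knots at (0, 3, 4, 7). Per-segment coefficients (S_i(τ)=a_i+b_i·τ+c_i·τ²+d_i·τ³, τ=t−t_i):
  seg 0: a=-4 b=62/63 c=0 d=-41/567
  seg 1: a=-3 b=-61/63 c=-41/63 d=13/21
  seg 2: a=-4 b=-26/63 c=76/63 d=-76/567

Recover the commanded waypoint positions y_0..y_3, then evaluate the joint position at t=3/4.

y_0 = S_0(0) = a_0 = -4
y_1 = S_1(0) = a_1 = -3
y_2 = S_2(0) = a_2 = -4
y_3 = S_2(3) = 2
t_q=3/4 is in segment 0 (τ=3/4); S_0(τ)=-1475/448

y_0=-4 y_1=-3 y_2=-4 y_3=2
S(3/4) = -1475/448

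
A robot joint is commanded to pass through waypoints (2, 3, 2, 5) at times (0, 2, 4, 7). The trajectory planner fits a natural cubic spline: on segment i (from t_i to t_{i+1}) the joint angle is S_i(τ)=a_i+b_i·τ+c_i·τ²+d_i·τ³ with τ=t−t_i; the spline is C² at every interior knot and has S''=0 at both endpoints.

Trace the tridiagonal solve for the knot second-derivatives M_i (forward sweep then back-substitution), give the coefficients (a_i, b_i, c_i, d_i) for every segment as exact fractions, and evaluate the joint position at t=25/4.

  seg 0: a=2 b=16/19 c=0 d=-13/152
  seg 1: a=3 b=-7/38 c=-39/76 d=27/152
  seg 2: a=2 b=-2/19 c=21/38 d=-7/114
S(25/4) = 9391/2432

Δ: Δ0=1/2, Δ1=-1/2, Δ2=1
row 1: diag=8, rhs=-6; c'=1/4, d'=-3/4
row 2: denom=10−2·1/4=19/2; d'=(9−2·-3/4)/(19/2)=21/19
back: M2=21/19
back: M1=-3/4−1/4·21/19=-39/38
M: M0=0, M1=-39/38, M2=21/19, M3=0
seg 0: a=2, c=M0/2=0, d=(M1−M0)/(6·2)=-13/152, b=Δ0−h0·(2M0+M1)/6=16/19
seg 1: a=3, c=M1/2=-39/76, d=(M2−M1)/(6·2)=27/152, b=Δ1−h1·(2M1+M2)/6=-7/38
seg 2: a=2, c=M2/2=21/38, d=(M3−M2)/(6·3)=-7/114, b=Δ2−h2·(2M2+M3)/6=-2/19
t_q=25/4 → seg 2, τ=9/4; S=2+-2/19·τ+21/38·τ²+-7/114·τ³=9391/2432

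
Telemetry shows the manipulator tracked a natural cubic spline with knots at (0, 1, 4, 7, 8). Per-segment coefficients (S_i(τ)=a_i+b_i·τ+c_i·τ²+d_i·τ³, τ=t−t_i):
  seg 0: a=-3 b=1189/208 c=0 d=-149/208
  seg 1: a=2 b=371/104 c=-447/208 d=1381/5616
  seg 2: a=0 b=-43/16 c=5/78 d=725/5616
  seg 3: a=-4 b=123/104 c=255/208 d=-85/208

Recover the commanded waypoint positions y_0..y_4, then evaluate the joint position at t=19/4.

y_0 = S_0(0) = a_0 = -3
y_1 = S_1(0) = a_1 = 2
y_2 = S_2(0) = a_2 = 0
y_3 = S_3(0) = a_3 = -4
y_4 = S_3(1) = -2
t_q=19/4 is in segment 2 (τ=3/4); S_2(τ)=-25627/13312

y_0=-3 y_1=2 y_2=0 y_3=-4 y_4=-2
S(19/4) = -25627/13312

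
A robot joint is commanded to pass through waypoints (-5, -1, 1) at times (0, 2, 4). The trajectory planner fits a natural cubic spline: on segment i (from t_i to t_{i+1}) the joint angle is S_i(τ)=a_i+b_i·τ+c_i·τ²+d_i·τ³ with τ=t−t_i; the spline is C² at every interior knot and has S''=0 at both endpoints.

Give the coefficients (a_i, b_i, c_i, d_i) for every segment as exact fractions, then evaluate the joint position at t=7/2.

  seg 0: a=-5 b=9/4 c=0 d=-1/16
  seg 1: a=-1 b=3/2 c=-3/8 d=1/16
S(7/2) = 79/128

Δ: Δ0=2, Δ1=1
row 1: diag=8, rhs=-6; c'=1/4, d'=-3/4
back: M1=-3/4
M: M0=0, M1=-3/4, M2=0
seg 0: a=-5, c=M0/2=0, d=(M1−M0)/(6·2)=-1/16, b=Δ0−h0·(2M0+M1)/6=9/4
seg 1: a=-1, c=M1/2=-3/8, d=(M2−M1)/(6·2)=1/16, b=Δ1−h1·(2M1+M2)/6=3/2
t_q=7/2 → seg 1, τ=3/2; S=-1+3/2·τ+-3/8·τ²+1/16·τ³=79/128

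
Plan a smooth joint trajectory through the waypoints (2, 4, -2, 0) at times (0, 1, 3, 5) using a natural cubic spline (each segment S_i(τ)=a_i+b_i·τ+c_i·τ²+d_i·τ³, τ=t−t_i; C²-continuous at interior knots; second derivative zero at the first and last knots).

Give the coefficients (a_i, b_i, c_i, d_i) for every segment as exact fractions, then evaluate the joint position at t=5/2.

  seg 0: a=2 b=34/11 c=0 d=-12/11
  seg 1: a=4 b=-2/11 c=-36/11 d=41/44
  seg 2: a=-2 b=-23/11 c=51/22 d=-17/44
S(5/2) = -173/352

Δ: Δ0=2, Δ1=-3, Δ2=1
row 1: diag=6, rhs=-30; c'=1/3, d'=-5
row 2: denom=8−2·1/3=22/3; d'=(24−2·-5)/(22/3)=51/11
back: M2=51/11
back: M1=-5−1/3·51/11=-72/11
M: M0=0, M1=-72/11, M2=51/11, M3=0
seg 0: a=2, c=M0/2=0, d=(M1−M0)/(6·1)=-12/11, b=Δ0−h0·(2M0+M1)/6=34/11
seg 1: a=4, c=M1/2=-36/11, d=(M2−M1)/(6·2)=41/44, b=Δ1−h1·(2M1+M2)/6=-2/11
seg 2: a=-2, c=M2/2=51/22, d=(M3−M2)/(6·2)=-17/44, b=Δ2−h2·(2M2+M3)/6=-23/11
t_q=5/2 → seg 1, τ=3/2; S=4+-2/11·τ+-36/11·τ²+41/44·τ³=-173/352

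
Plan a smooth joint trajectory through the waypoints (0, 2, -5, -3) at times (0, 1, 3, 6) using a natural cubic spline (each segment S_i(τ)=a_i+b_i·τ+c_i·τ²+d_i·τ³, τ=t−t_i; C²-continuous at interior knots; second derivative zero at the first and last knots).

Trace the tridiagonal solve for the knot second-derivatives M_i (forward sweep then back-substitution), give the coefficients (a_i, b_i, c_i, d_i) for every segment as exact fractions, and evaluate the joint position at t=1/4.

Δ: Δ0=2, Δ1=-7/2, Δ2=2/3
row 1: diag=6, rhs=-33; c'=1/3, d'=-11/2
row 2: denom=10−2·1/3=28/3; d'=(25−2·-11/2)/(28/3)=27/7
back: M2=27/7
back: M1=-11/2−1/3·27/7=-95/14
M: M0=0, M1=-95/14, M2=27/7, M3=0
seg 0: a=0, c=M0/2=0, d=(M1−M0)/(6·1)=-95/84, b=Δ0−h0·(2M0+M1)/6=263/84
seg 1: a=2, c=M1/2=-95/28, d=(M2−M1)/(6·2)=149/168, b=Δ1−h1·(2M1+M2)/6=-11/42
seg 2: a=-5, c=M2/2=27/14, d=(M3−M2)/(6·3)=-3/14, b=Δ2−h2·(2M2+M3)/6=-67/21
t_q=1/4 → seg 0, τ=1/4; S=0+263/84·τ+0·τ²+-95/84·τ³=1371/1792

  seg 0: a=0 b=263/84 c=0 d=-95/84
  seg 1: a=2 b=-11/42 c=-95/28 d=149/168
  seg 2: a=-5 b=-67/21 c=27/14 d=-3/14
S(1/4) = 1371/1792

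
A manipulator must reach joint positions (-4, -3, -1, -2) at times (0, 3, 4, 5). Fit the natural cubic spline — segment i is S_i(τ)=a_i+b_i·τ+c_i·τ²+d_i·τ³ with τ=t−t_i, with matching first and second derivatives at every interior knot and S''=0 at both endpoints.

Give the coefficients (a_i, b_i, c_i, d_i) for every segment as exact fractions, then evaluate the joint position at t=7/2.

Δ: Δ0=1/3, Δ1=2, Δ2=-1
row 1: diag=8, rhs=10; c'=1/8, d'=5/4
row 2: denom=4−1·1/8=31/8; d'=(-18−1·5/4)/(31/8)=-154/31
back: M2=-154/31
back: M1=5/4−1/8·-154/31=58/31
M: M0=0, M1=58/31, M2=-154/31, M3=0
seg 0: a=-4, c=M0/2=0, d=(M1−M0)/(6·3)=29/279, b=Δ0−h0·(2M0+M1)/6=-56/93
seg 1: a=-3, c=M1/2=29/31, d=(M2−M1)/(6·1)=-106/93, b=Δ1−h1·(2M1+M2)/6=205/93
seg 2: a=-1, c=M2/2=-77/31, d=(M3−M2)/(6·1)=77/93, b=Δ2−h2·(2M2+M3)/6=61/93
t_q=7/2 → seg 1, τ=1/2; S=-3+205/93·τ+29/31·τ²+-106/93·τ³=-56/31

  seg 0: a=-4 b=-56/93 c=0 d=29/279
  seg 1: a=-3 b=205/93 c=29/31 d=-106/93
  seg 2: a=-1 b=61/93 c=-77/31 d=77/93
S(7/2) = -56/31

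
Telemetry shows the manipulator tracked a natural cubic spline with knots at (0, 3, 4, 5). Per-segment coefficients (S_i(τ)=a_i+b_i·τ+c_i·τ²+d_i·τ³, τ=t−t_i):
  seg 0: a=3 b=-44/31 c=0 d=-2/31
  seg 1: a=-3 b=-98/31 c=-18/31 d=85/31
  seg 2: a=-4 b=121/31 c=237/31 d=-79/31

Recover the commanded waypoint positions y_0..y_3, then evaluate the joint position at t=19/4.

y_0 = S_0(0) = a_0 = 3
y_1 = S_1(0) = a_1 = -3
y_2 = S_2(0) = a_2 = -4
y_3 = S_2(1) = 5
t_q=19/4 is in segment 2 (τ=3/4); S_2(τ)=4271/1984

y_0=3 y_1=-3 y_2=-4 y_3=5
S(19/4) = 4271/1984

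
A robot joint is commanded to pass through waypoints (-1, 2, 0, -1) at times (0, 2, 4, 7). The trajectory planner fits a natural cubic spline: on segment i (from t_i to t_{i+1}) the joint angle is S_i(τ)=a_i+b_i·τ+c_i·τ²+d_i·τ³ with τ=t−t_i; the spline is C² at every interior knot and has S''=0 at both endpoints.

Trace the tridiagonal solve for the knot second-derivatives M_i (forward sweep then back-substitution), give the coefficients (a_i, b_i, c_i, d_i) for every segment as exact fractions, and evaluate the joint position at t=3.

  seg 0: a=-1 b=125/57 c=0 d=-79/456
  seg 1: a=2 b=13/114 c=-79/76 d=55/228
  seg 2: a=0 b=-131/114 c=31/76 d=-31/684
S(3) = 25/19

Δ: Δ0=3/2, Δ1=-1, Δ2=-1/3
row 1: diag=8, rhs=-15; c'=1/4, d'=-15/8
row 2: denom=10−2·1/4=19/2; d'=(4−2·-15/8)/(19/2)=31/38
back: M2=31/38
back: M1=-15/8−1/4·31/38=-79/38
M: M0=0, M1=-79/38, M2=31/38, M3=0
seg 0: a=-1, c=M0/2=0, d=(M1−M0)/(6·2)=-79/456, b=Δ0−h0·(2M0+M1)/6=125/57
seg 1: a=2, c=M1/2=-79/76, d=(M2−M1)/(6·2)=55/228, b=Δ1−h1·(2M1+M2)/6=13/114
seg 2: a=0, c=M2/2=31/76, d=(M3−M2)/(6·3)=-31/684, b=Δ2−h2·(2M2+M3)/6=-131/114
t_q=3 → seg 1, τ=1; S=2+13/114·τ+-79/76·τ²+55/228·τ³=25/19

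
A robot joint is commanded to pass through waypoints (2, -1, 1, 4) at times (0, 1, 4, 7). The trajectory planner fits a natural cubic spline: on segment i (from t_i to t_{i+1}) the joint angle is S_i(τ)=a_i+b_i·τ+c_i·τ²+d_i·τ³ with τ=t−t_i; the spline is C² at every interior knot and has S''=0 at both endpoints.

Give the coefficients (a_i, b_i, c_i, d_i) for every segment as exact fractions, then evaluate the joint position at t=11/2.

Δ: Δ0=-3, Δ1=2/3, Δ2=1
row 1: diag=8, rhs=22; c'=3/8, d'=11/4
row 2: denom=12−3·3/8=87/8; d'=(2−3·11/4)/(87/8)=-50/87
back: M2=-50/87
back: M1=11/4−3/8·-50/87=86/29
M: M0=0, M1=86/29, M2=-50/87, M3=0
seg 0: a=2, c=M0/2=0, d=(M1−M0)/(6·1)=43/87, b=Δ0−h0·(2M0+M1)/6=-304/87
seg 1: a=-1, c=M1/2=43/29, d=(M2−M1)/(6·3)=-154/783, b=Δ1−h1·(2M1+M2)/6=-175/87
seg 2: a=1, c=M2/2=-25/87, d=(M3−M2)/(6·3)=25/783, b=Δ2−h2·(2M2+M3)/6=137/87
t_q=11/2 → seg 2, τ=3/2; S=1+137/87·τ+-25/87·τ²+25/783·τ³=655/232

  seg 0: a=2 b=-304/87 c=0 d=43/87
  seg 1: a=-1 b=-175/87 c=43/29 d=-154/783
  seg 2: a=1 b=137/87 c=-25/87 d=25/783
S(11/2) = 655/232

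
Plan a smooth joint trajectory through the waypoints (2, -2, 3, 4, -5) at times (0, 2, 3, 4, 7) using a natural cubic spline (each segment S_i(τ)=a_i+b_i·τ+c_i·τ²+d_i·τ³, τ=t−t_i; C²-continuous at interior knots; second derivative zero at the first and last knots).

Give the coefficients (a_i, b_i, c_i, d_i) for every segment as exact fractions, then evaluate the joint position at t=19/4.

Δ: Δ0=-2, Δ1=5, Δ2=1, Δ3=-3
row 1: diag=6, rhs=42; c'=1/6, d'=7
row 2: denom=4−1·1/6=23/6; d'=(-24−1·7)/(23/6)=-186/23
row 3: denom=8−1·6/23=178/23; d'=(-24−1·-186/23)/(178/23)=-183/89
back: M3=-183/89
back: M2=-186/23−6/23·-183/89=-672/89
back: M1=7−1/6·-672/89=735/89
M: M0=0, M1=735/89, M2=-672/89, M3=-183/89, M4=0
seg 0: a=2, c=M0/2=0, d=(M1−M0)/(6·2)=245/356, b=Δ0−h0·(2M0+M1)/6=-423/89
seg 1: a=-2, c=M1/2=735/178, d=(M2−M1)/(6·1)=-469/178, b=Δ1−h1·(2M1+M2)/6=312/89
seg 2: a=3, c=M2/2=-336/89, d=(M3−M2)/(6·1)=163/178, b=Δ2−h2·(2M2+M3)/6=687/178
seg 3: a=4, c=M3/2=-183/178, d=(M4−M3)/(6·3)=61/534, b=Δ3−h3·(2M3+M4)/6=-84/89
t_q=19/4 → seg 3, τ=3/4; S=4+-84/89·τ+-183/178·τ²+61/534·τ³=31465/11392

  seg 0: a=2 b=-423/89 c=0 d=245/356
  seg 1: a=-2 b=312/89 c=735/178 d=-469/178
  seg 2: a=3 b=687/178 c=-336/89 d=163/178
  seg 3: a=4 b=-84/89 c=-183/178 d=61/534
S(19/4) = 31465/11392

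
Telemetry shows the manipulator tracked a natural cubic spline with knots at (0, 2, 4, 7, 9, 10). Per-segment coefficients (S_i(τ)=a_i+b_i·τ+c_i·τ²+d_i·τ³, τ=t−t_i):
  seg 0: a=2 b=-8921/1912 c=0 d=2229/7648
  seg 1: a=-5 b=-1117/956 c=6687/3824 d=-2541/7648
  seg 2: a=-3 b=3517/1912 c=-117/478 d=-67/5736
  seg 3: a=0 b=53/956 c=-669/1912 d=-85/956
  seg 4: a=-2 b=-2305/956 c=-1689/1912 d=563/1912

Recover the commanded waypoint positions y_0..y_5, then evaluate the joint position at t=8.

y_0=2 y_1=-5 y_2=-3 y_3=0 y_4=-2 y_5=-5
S(8) = -733/1912

y_0 = S_0(0) = a_0 = 2
y_1 = S_1(0) = a_1 = -5
y_2 = S_2(0) = a_2 = -3
y_3 = S_3(0) = a_3 = 0
y_4 = S_4(0) = a_4 = -2
y_5 = S_4(1) = -5
t_q=8 is in segment 3 (τ=1); S_3(τ)=-733/1912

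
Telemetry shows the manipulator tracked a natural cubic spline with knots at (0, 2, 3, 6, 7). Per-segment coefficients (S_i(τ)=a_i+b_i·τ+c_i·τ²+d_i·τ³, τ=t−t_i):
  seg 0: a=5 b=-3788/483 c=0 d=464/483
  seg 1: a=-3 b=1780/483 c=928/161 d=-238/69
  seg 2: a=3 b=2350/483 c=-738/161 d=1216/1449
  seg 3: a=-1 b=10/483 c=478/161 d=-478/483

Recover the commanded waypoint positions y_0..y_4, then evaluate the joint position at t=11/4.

y_0 = S_0(0) = a_0 = 5
y_1 = S_1(0) = a_1 = -3
y_2 = S_2(0) = a_2 = 3
y_3 = S_3(0) = a_3 = -1
y_4 = S_3(1) = 1
t_q=11/4 is in segment 1 (τ=3/4); S_1(τ)=7991/5152

y_0=5 y_1=-3 y_2=3 y_3=-1 y_4=1
S(11/4) = 7991/5152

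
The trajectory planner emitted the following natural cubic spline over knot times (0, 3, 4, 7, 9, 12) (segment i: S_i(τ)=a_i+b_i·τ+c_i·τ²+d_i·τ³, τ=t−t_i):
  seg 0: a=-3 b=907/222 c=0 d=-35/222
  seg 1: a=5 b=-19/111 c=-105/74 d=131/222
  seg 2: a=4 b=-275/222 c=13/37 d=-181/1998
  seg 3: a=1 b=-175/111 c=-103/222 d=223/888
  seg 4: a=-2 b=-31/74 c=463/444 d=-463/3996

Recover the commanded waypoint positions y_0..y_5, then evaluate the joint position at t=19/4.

y_0=-3 y_1=5 y_2=4 y_3=1 y_4=-2 y_5=3
S(19/4) = 15299/4736

y_0 = S_0(0) = a_0 = -3
y_1 = S_1(0) = a_1 = 5
y_2 = S_2(0) = a_2 = 4
y_3 = S_3(0) = a_3 = 1
y_4 = S_4(0) = a_4 = -2
y_5 = S_4(3) = 3
t_q=19/4 is in segment 2 (τ=3/4); S_2(τ)=15299/4736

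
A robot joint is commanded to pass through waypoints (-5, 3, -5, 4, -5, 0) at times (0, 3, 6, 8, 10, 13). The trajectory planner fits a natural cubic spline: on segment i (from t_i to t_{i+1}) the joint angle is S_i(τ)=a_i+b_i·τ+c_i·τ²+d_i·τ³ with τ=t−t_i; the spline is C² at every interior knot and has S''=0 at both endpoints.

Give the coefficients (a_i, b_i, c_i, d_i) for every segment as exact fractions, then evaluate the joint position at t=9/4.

Δ: Δ0=8/3, Δ1=-8/3, Δ2=9/2, Δ3=-9/2, Δ4=5/3
row 1: diag=12, rhs=-32; c'=1/4, d'=-8/3
row 2: denom=10−3·1/4=37/4; d'=(43−3·-8/3)/(37/4)=204/37
row 3: denom=8−2·8/37=280/37; d'=(-54−2·204/37)/(280/37)=-1203/140
row 4: denom=10−2·37/140=663/70; d'=(37−2·-1203/140)/(663/70)=3793/663
back: M4=3793/663
back: M3=-1203/140−37/140·3793/663=-13399/1326
back: M2=204/37−8/37·-13399/1326=5104/663
back: M1=-8/3−1/4·5104/663=-3044/663
M: M0=0, M1=-3044/663, M2=5104/663, M3=-13399/1326, M4=3793/663, M5=0
seg 0: a=-5, c=M0/2=0, d=(M1−M0)/(6·3)=-1522/5967, b=Δ0−h0·(2M0+M1)/6=3290/663
seg 1: a=3, c=M1/2=-1522/663, d=(M2−M1)/(6·3)=1358/1989, b=Δ1−h1·(2M1+M2)/6=-1276/663
seg 2: a=-5, c=M2/2=2552/663, d=(M3−M2)/(6·2)=-2623/1768, b=Δ2−h2·(2M2+M3)/6=1814/663
seg 3: a=4, c=M3/2=-13399/2652, d=(M4−M3)/(6·2)=6995/5304, b=Δ3−h3·(2M3+M4)/6=437/1326
seg 4: a=-5, c=M4/2=3793/1326, d=(M5−M4)/(6·3)=-3793/11934, b=Δ4−h4·(2M4+M5)/6=-896/221
t_q=9/4 → seg 0, τ=9/4; S=-5+3290/663·τ+0·τ²+-1522/5967·τ³=23053/7072

  seg 0: a=-5 b=3290/663 c=0 d=-1522/5967
  seg 1: a=3 b=-1276/663 c=-1522/663 d=1358/1989
  seg 2: a=-5 b=1814/663 c=2552/663 d=-2623/1768
  seg 3: a=4 b=437/1326 c=-13399/2652 d=6995/5304
  seg 4: a=-5 b=-896/221 c=3793/1326 d=-3793/11934
S(9/4) = 23053/7072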